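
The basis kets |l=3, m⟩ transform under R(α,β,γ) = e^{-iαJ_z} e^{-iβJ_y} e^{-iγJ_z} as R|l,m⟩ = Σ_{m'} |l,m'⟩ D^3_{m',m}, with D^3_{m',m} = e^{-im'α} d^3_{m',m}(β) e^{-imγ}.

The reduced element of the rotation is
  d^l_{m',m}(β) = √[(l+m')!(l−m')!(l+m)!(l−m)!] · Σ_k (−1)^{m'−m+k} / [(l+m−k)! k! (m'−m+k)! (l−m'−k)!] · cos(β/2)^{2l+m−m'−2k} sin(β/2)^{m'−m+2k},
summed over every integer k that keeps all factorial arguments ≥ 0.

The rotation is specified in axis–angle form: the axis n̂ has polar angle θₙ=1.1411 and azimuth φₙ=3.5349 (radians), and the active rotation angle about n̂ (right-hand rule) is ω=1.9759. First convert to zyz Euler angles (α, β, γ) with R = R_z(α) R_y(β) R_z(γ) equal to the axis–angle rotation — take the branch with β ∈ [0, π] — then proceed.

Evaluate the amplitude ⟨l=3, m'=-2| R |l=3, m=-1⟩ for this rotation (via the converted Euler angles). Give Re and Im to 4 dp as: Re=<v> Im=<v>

Re=0.4203 Im=0.2369

Axis–angle → zyz. n̂ = (sinθₙcosφₙ, sinθₙsinφₙ, cosθₙ) = (-0.839680, -0.348405, +0.416595), ω = 1.9759.
R = I cosω + sinω [n̂]ₓ + (1−cosω) n̂n̂ᵀ gives
  R = [+0.588823, +0.024970, -0.807876; +0.790723, -0.224888, +0.569371; -0.167464, -0.974065, -0.152164]
β = atan2(√(R₁₃²+R₂₃²), R₃₃) = 1.723554; α = atan2(R₂₃, R₁₃) mod 2π = 2.527669; γ = atan2(R₃₂, −R₃₁) mod 2π = 4.882647
First d^3_{-2,-1}(β=1.7236), then the phase factors e^{-i(-2)α} and e^{-i(-1)γ}:
c=cos(1.723554/2)=0.651090, s=sin(1.723554/2)=0.759001; N=√[1·120·2·24]=75.894664
k: max(0,(-1)−(-2))=1 … min(3+(-1),3−(-2))=2
  k=1: (−1)^0·75.8947/(24)·0.6511^5·0.7590^1 = +0.280832
  k=2: (−1)^1·75.8947/(12)·0.6511^3·0.7590^3 = -0.763272
d^3_{-2,-1}(1.7236) = +0.280832 -0.763272 = -0.482440
Phases: e^{-i·(-2)·2.5277}=+0.336266-0.941767i, e^{-i·(-1)·4.8826}=+0.169437-0.985541i ⇒ D=+0.420289+0.236866i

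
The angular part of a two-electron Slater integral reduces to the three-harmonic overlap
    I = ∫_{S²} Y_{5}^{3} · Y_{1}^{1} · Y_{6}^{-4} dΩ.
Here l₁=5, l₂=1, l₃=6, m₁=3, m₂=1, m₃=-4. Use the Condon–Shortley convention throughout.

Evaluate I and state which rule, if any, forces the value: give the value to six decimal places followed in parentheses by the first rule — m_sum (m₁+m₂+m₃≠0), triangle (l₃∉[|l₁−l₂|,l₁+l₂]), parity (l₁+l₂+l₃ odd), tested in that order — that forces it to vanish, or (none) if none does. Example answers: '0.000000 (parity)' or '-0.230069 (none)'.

0.274090 (none)

Rules hold: Σm=0, L=12 even, 4≤6≤6.
N = 11·3·13 = 429
Δ = 0!·10!·2!/13! = 1/858
Racah Σ t=0..0: t=0:+1/14400 = 1/14400
⇒ 3j(5 1 6; 0 0 0)² = 6/143, sgn +1
Racah Σ t=0..0: t=0:+1/161280 = 1/161280
⇒ 3j(5 1 6; 3 1 -4)² = 15/286, sgn +1
4πI² = N·(3j₀)²·(3jₘ)² = 135/143
I = +1·√(0.944056/4π) = 0.27409047
No selection rule forces the value: the integral is nonzero (none).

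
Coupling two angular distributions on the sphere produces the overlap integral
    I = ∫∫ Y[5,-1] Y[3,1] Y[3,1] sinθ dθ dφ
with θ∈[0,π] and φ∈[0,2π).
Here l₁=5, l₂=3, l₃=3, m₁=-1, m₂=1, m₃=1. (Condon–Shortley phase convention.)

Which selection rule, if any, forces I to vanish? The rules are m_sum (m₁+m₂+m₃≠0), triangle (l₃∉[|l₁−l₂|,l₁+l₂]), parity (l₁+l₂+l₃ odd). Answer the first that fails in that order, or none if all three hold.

azimuthal sum: -1 + 1 + 1 = 1  ✗
2 ≤ 3 ≤ 8 (triangle on l)
L = 5 + 3 + 3 = 11 (odd)

m_sum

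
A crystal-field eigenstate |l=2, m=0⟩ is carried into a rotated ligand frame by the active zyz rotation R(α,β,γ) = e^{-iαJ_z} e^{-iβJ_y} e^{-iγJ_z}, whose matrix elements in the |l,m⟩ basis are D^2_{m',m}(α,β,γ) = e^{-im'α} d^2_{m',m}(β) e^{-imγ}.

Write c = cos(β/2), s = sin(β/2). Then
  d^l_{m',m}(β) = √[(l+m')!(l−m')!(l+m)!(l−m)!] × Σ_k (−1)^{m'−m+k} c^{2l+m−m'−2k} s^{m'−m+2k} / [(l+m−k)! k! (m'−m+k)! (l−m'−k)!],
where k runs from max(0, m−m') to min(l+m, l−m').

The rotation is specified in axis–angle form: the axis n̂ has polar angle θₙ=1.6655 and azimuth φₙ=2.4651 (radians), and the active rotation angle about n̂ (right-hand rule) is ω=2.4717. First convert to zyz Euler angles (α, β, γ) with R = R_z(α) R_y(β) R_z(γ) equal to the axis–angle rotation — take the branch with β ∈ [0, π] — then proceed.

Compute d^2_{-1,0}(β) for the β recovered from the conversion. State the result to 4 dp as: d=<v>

d=-0.6024

Axis–angle → zyz. n̂ = (sinθₙcosφₙ, sinθₙsinφₙ, cosθₙ) = (-0.776279, +0.623257, -0.094562), ω = 2.4717.
R = I cosω + sinω [n̂]ₓ + (1−cosω) n̂n̂ᵀ gives
  R = [+0.291099, -0.804369, +0.517930; -0.921797, -0.090939, +0.376857; -0.256032, -0.587129, -0.767937]
β = atan2(√(R₁₃²+R₂₃²), R₃₃) = 2.446410; α = atan2(R₂₃, R₁₃) mod 2π = 0.629024; γ = atan2(R₃₂, −R₃₁) mod 2π = 5.123602
d^2_{-1,0}(β=2.4464) via the finite sum:
c=cos(2.446410/2)=0.340634, s=sin(2.446410/2)=0.940196; N=√[1·6·2·2]=4.898979
Admissible k: 1..2 (factorial args all ≥0)
  k=1: (−1)^0·4.8990/(2)·0.3406^3·0.9402^1 = +0.091025
  k=2: (−1)^1·4.8990/(2)·0.3406^1·0.9402^3 = -0.693456
d^2_{-1,0}(2.4464) = +0.091025 -0.693456 = -0.602431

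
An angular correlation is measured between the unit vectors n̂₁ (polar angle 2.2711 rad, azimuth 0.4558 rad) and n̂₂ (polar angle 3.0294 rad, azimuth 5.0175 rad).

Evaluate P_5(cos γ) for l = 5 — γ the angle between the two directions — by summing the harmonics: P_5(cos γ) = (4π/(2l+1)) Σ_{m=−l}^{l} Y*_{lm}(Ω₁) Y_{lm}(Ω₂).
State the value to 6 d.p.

-0.219356

Term-by-term m-sum for l=5 (normalisation 4π/11 = 1.142397):
  m=-5: (-0.078917, 0.092149) × (0.000008, 0.000000) = (-0.000001, 0.000001)  (running Σ = (-0.000001, 0.000001))
  m=-4: (0.080751, -0.313105) × (-0.000079, 0.000215) = (0.000061, 0.000042)  (running Σ = (0.000060, 0.000043))
  m=-3: (0.085534, 0.414715) × (-0.003036, -0.002334) = (0.000708, -0.001458)  (running Σ = (0.000769, -0.001416))
  m=-2: (-0.096196, -0.124153) × (0.033949, -0.023739) = (-0.006213, -0.001931)  (running Σ = (-0.005444, -0.003347))
  m=-1: (-0.262163, -0.128520) × (0.082429, 0.261723) = (0.012027, -0.079208)  (running Σ = (0.006583, -0.082555))
  m=0: (0.241587, -0.000000) × (-0.849296, 0.000000) = (-0.205179, 0.000000)  (running Σ = (-0.198597, -0.082555))
  m=1: (0.262163, -0.128520) × (-0.082429, 0.261723) = (0.012027, 0.079208)  (running Σ = (-0.186570, -0.003347))
  m=2: (-0.096196, 0.124153) × (0.033949, 0.023739) = (-0.006213, 0.001931)  (running Σ = (-0.192783, -0.001416))
  m=3: (-0.085534, 0.414715) × (0.003036, -0.002334) = (0.000708, 0.001458)  (running Σ = (-0.192074, 0.000043))
  m=4: (0.080751, 0.313105) × (-0.000079, -0.000215) = (0.000061, -0.000042)  (running Σ = (-0.192013, 0.000001))
  m=5: (0.078917, 0.092149) × (-0.000008, 0.000000) = (-0.000001, -0.000001)  (running Σ = (-0.192014, -0.000000))
Σ over m = (-0.192014, -0.000000); ×(4π/11) → (-0.219356, -0.000000). Real part: -0.219356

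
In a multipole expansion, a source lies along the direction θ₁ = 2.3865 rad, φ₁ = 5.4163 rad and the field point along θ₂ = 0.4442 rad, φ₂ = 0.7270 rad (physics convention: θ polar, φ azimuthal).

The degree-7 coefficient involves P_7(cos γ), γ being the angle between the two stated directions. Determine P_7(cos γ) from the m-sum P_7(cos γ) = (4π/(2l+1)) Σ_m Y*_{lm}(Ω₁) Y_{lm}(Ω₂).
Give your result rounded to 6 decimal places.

Addition theorem: P_7(cos γ) = (4π/15) Σ_m Y*_{lm}(Ω₁) Y_{lm}(Ω₂), m = −7…7:
  m=-7: (+0.034698+0.007577i) × (+0.000498+0.001259i) = +0.000008+0.000047i  (running Σ = +0.000008+0.000047i)
  m=-6: (-0.066316-0.124653i) × (-0.003652+0.009994i) = +0.001488-0.000207i  (running Σ = +0.001496-0.000160i)
  m=-5: (-0.120674+0.303924i) × (-0.045464+0.024449i) = -0.001944-0.016768i  (running Σ = -0.000449-0.016928i)
  m=-4: (+0.434918-0.147004i) × (-0.167069-0.039752i) = -0.078505+0.007271i  (running Σ = -0.078954-0.009657i)
  m=-3: (-0.250753-0.150628i) × (-0.222624-0.318388i) = +0.007865+0.113370i  (running Σ = -0.071088+0.103713i)
  m=-2: (-0.027086-0.164725i) × (+0.061944-0.527942i) = -0.088643+0.004096i  (running Σ = -0.159732+0.107810i)
  m=-1: (-0.244659+0.288175i) × (+0.174940-0.155614i) = +0.002043+0.088486i  (running Σ = -0.157688+0.196296i)
  m=0: (-0.056581-0.000000i) × (-0.390502+0.000000i) = +0.022095+0.000000i  (running Σ = -0.135593+0.196296i)
  m=1: (+0.244659+0.288175i) × (-0.174940-0.155614i) = +0.002043-0.088486i  (running Σ = -0.133550+0.107810i)
  m=2: (-0.027086+0.164725i) × (+0.061944+0.527942i) = -0.088643-0.004096i  (running Σ = -0.222193+0.103713i)
  m=3: (+0.250753-0.150628i) × (+0.222624-0.318388i) = +0.007865-0.113370i  (running Σ = -0.214328-0.009657i)
  m=4: (+0.434918+0.147004i) × (-0.167069+0.039752i) = -0.078505-0.007271i  (running Σ = -0.292833-0.016928i)
  m=5: (+0.120674+0.303924i) × (+0.045464+0.024449i) = -0.001944+0.016768i  (running Σ = -0.294777-0.000160i)
  m=6: (-0.066316+0.124653i) × (-0.003652-0.009994i) = +0.001488+0.000207i  (running Σ = -0.293289+0.000047i)
  m=7: (-0.034698+0.007577i) × (-0.000498+0.001259i) = +0.000008-0.000047i  (running Σ = -0.293282+0.000000i)
Total Σ_m = -0.293282+0.000000i. Multiply by 0.837758: -0.245699+0.000000i. P_7(cos γ) = -0.245699

-0.245699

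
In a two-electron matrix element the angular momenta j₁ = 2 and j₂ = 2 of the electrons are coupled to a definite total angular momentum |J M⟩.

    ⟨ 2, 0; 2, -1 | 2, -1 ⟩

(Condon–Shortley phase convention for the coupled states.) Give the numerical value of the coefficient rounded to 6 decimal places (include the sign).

√[5·2!2!2!/7! · 2!2!1!3!1!3!] = √(8/7)
  +(−1)^0/∏(0,2,2,1,0,1)! = 1/4  (running 1/4)
  +(−1)^1/∏(1,1,1,0,1,2)! = -1/2  (running -1/4)
⟨..|..⟩ = √(8/7)·(-1/4) = -0.267261

−√(1/14) = -0.267261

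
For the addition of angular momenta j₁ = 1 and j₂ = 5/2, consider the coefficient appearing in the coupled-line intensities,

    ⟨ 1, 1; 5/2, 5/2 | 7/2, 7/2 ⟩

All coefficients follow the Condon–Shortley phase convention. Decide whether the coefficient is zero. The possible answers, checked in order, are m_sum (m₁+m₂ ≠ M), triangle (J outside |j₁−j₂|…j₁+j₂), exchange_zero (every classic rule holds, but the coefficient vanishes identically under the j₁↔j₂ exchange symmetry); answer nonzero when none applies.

m-sum: m₁+m₂ = 1+5/2 = 7/2, M = 7/2  ✓
triangle: |j₁−j₂| = 3/2 ≤ J = 7/2 ≤ j₁+j₂ = 7/2  ✓
exchange: j₁≠j₂ or m₁≠m₂ — the exchange symmetry imposes no constraint here
value check: CG = +1 = +1.000000 ≠ 0

nonzero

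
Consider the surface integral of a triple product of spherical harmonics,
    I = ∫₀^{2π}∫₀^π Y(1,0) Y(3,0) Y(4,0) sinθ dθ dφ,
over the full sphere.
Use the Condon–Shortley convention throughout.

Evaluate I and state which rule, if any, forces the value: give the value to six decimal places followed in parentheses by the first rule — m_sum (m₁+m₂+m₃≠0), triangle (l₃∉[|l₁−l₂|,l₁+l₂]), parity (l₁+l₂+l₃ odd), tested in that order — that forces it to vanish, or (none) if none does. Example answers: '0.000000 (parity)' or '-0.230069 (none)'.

m-sum 0 ✓  L=8 even ✓  2≤4≤4 ✓
Π(2lᵢ+1) = 3×7×9 = 189
triangle coeff Δ(1,3,4) = 1/252
Σ_t [0,0]: t=0:+1/36 = 1/36
(3j)²=4/63 [(1 3 4; 0 0 0)], sign=+1
(m-triple is (0,0,0) — same symbol as above.)
⇒ 4πI² = 16/21
I = (+1)√(16/21/(4π)) = 0.24623252
No selection rule forces the value: the integral is nonzero (none).

0.246233 (none)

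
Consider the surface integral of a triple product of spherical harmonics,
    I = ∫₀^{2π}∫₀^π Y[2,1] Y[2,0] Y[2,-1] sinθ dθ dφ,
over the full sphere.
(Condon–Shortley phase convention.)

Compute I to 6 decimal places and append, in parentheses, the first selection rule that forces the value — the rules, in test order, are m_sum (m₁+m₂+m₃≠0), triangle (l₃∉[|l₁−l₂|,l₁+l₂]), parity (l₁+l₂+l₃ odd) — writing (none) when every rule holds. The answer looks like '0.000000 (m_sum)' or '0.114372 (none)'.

Rules hold: Σm=0, L=6 even, 0≤2≤4.
N = 5·5·5 = 125
Δ = 2!·2!·2!/7! = 1/630
Racah Σ t=0..2: t=0:+1/8 t=1:−1/1 t=2:+1/8 = -3/4
⇒ 3j(2 2 2; 0 0 0)² = 2/35, sgn -1
Racah Σ t=0..1: t=0:+1/4 t=1:−1/2 = -1/4
⇒ 3j(2 2 2; 1 0 -1)² = 1/70, sgn +1
4πI² = N·(3j₀)²·(3jₘ)² = 5/49
I = -1·√(0.102041/4π) = -0.09011188
No selection rule forces the value: the integral is nonzero (none).

-0.090112 (none)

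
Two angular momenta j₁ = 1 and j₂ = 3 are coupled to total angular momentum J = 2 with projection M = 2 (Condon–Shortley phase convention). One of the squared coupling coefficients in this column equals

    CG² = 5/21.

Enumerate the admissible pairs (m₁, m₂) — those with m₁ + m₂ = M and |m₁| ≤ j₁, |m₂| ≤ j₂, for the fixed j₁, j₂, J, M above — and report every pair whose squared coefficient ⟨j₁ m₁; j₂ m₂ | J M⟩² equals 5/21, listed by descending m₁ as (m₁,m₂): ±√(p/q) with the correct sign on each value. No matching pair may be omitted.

Admissible pairs with m₁+m₂ = M = 2: (-1,3), (0,2), (1,1)
  (m₁,m₂)=(1,1): CG² = 1/21, CG = +√(1/21)
  (m₁,m₂)=(0,2): CG² = 5/21, CG = −√(5/21)   ← matches the target
  (m₁,m₂)=(-1,3): CG² = 5/7, CG = +√(5/7)
Pairs with CG² = 5/21: (0,2): −√(5/21)

(0,2): −√(5/21)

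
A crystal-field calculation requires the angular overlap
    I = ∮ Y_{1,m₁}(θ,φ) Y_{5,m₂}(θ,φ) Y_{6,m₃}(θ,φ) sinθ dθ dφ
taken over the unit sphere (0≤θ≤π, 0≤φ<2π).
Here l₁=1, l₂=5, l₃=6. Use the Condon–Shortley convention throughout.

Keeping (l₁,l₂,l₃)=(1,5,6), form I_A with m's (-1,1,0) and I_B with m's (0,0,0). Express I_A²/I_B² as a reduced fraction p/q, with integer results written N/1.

Same 1,5,6: normalisation and zero-m 3j drop out of the ratio.
A: Δ: 0! 2! 10! / 13! → 1/858; sum: t=0:+1/34560 = 1/34560; 3j²(1 5 6; -1 1 0) = Δ·Π!·Σ² = 5/286  (sign +1)
B: Δ: 0! 2! 10! / 13! → 1/858; sum: t=0:+1/14400 = 1/14400; 3j²(1 5 6; 0 0 0) = Δ·Π!·Σ² = 6/143  (sign +1)
I_A²/I_B² = (5/286)/(6/143) = 5/12

5/12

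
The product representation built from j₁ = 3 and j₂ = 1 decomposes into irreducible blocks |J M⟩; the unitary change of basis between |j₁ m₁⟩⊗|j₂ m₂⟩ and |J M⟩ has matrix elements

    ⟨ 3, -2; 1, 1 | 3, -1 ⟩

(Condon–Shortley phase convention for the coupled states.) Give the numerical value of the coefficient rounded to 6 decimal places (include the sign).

-0.645497  (= −√(5/12))

√[7·1!5!1!/8! · 1!5!2!0!2!4!] = √(240)
  +(−1)^1/∏(1,0,4,1,1,0)! = -1/24  (running -1/24)
⟨..|..⟩ = √(240)·(-1/24) = -0.645497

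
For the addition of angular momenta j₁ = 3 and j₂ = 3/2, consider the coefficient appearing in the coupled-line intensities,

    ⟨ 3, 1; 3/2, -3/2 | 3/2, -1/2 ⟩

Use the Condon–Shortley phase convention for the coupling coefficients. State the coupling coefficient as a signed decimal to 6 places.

+0.338062

j₁+j₂−J=3  J+j₁−j₂=3  J−j₁+j₂=0  j₁+j₂+J+1=7
(j₁±m₁, j₂±m₂, J±M) = (4,2,0,3,1,2)
P² = 576/35
sum k=0..0:
  [0] +1/12 = 1/12
S = 1/12
C² = P²·S² = 4/35 ; C = +0.338062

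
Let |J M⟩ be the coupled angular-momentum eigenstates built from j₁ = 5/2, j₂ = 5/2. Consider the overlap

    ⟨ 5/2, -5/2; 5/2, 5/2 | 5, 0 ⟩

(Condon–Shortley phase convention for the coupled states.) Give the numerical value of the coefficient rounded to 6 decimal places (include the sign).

j₁+j₂−J=0  J+j₁−j₂=5  J−j₁+j₂=5  j₁+j₂+J+1=11
(j₁±m₁, j₂±m₂, J±M) = (0,5,5,0,5,5)
P² = 5760000/7
sum k=0..0:
  [0] +1/14400 = 1/14400
S = 1/14400
C² = P²·S² = 1/252 ; C = +0.062994

+0.062994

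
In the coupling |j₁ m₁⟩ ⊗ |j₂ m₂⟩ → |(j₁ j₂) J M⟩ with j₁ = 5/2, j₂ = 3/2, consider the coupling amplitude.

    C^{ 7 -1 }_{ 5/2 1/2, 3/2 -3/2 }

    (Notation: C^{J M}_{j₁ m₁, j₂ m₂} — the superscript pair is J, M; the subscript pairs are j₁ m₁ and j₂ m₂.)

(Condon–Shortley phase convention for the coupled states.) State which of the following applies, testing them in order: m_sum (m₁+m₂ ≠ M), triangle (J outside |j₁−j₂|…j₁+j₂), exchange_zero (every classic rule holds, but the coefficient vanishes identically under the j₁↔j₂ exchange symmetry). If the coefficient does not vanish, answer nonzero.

triangle

m-sum: m₁+m₂ = 1/2+(-3/2) = -1, M = -1  ✓
triangle: need |j₁−j₂| ≤ J ≤ j₁+j₂, i.e. J ∈ [1, 4]; J = 7 is outside ✗ ⇒ coefficient is 0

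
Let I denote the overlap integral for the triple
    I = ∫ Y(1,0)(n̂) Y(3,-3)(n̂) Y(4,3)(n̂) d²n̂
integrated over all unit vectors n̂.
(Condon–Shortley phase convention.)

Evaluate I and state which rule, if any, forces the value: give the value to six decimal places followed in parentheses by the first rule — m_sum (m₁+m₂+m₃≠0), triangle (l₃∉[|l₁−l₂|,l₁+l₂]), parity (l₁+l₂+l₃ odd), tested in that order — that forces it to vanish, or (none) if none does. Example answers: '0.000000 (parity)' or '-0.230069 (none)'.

Rules hold: Σm=0, L=8 even, 2≤4≤4.
N = 3·7·9 = 189
Δ = 0!·2!·6!/9! = 1/252
Racah Σ t=0..0: t=0:+1/36 = 1/36
⇒ 3j(1 3 4; 0 0 0)² = 4/63, sgn +1
Racah Σ t=0..0: t=0:+1/720 = 1/720
⇒ 3j(1 3 4; 0 -3 3)² = 1/36, sgn -1
4πI² = N·(3j₀)²·(3jₘ)² = 1/3
I = -1·√(0.333333/4π) = -0.16286750
No selection rule forces the value: the integral is nonzero (none).

-0.162868 (none)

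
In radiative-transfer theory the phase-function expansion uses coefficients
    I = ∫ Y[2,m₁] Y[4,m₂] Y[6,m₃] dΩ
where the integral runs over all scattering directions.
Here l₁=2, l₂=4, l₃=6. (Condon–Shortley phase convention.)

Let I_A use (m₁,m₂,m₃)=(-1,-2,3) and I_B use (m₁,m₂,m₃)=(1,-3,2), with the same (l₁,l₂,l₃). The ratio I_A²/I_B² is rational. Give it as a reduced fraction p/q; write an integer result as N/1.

Shared (l₁,l₂,l₃)=(2,4,6): N and (l;000)² cancel in I_A²/I_B².
A: Δ = 0!·4!·8!/13! = 1/6435; Racah Σ t=0..0: t=0:+1/8640 = 1/8640; ⇒ 3j(2 4 6; -1 -2 3)² = 28/715, sgn -1
B: Δ = 0!·4!·8!/13! = 1/6435; Racah Σ t=0..0: t=0:+1/30240 = 1/30240; ⇒ 3j(2 4 6; 1 -3 2)² = 32/6435, sgn +1
I_A²/I_B² = (28/715)/(32/6435) = 63/8

63/8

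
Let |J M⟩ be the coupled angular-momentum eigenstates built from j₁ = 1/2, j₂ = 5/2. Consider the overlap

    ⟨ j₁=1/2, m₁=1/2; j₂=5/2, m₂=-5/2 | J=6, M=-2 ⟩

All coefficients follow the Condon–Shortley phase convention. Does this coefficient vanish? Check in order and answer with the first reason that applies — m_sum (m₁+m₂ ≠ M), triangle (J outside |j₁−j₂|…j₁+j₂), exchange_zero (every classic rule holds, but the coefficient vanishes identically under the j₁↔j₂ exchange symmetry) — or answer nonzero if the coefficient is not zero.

triangle

m-sum: m₁+m₂ = 1/2+(-5/2) = -2, M = -2  ✓
triangle: need |j₁−j₂| ≤ J ≤ j₁+j₂, i.e. J ∈ [2, 3]; J = 6 is outside ✗ ⇒ coefficient is 0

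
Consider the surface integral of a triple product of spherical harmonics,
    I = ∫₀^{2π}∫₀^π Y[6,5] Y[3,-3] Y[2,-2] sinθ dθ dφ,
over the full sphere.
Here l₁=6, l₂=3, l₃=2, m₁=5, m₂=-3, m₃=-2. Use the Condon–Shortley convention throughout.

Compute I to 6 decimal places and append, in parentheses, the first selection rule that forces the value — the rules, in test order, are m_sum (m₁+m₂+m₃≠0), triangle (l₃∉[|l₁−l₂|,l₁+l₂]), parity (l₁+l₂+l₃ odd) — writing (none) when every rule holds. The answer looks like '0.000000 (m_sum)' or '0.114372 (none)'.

0.000000 (triangle)

|6−3|≤2≤6+3 violated ⇒ I = 0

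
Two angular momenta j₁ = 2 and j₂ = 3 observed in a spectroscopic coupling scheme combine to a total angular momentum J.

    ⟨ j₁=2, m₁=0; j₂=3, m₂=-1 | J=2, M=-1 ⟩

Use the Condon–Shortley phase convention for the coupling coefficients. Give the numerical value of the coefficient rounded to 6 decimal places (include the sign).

j₁+j₂−J=3  J+j₁−j₂=1  J−j₁+j₂=3  j₁+j₂+J+1=8
(j₁±m₁, j₂±m₂, J±M) = (2,2,2,4,1,3)
P² = 36/7
sum k=1..2:
  [1] −1/4 = -1/4
  [2] +1/12 = 1/12
S = -1/6
C² = P²·S² = 1/7 ; C = -0.377964

−√(1/7) = -0.377964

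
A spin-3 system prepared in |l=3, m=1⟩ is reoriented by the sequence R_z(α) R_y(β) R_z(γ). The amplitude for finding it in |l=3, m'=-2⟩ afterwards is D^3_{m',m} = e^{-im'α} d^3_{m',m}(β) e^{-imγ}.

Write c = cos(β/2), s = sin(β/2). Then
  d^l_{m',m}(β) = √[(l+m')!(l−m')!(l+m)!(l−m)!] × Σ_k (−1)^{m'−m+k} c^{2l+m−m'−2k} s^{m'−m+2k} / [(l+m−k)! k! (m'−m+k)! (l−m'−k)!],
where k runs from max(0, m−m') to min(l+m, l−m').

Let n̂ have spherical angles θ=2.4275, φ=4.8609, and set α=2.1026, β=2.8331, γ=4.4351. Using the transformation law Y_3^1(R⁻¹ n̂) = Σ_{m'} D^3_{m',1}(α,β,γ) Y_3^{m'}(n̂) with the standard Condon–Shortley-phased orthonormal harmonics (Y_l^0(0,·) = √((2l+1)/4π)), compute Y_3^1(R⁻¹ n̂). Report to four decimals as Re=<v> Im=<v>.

Re=0.0641 Im=-0.0997

Need the full column D^3_{m',1} for m'=−3..3 at α=2.1026, β=2.8331, γ=4.4351.
cos(β/2)=0.153635, sin(β/2)=0.988128
d^3_{-3,1}: single k=4 term ⇒ +0.087153;  D = -0.025914+0.083211i
d^3_{-2,1}: k∈[3..4] ⇒ +0.022128 -0.457674 = -0.435546;  D = -0.424087+0.099252i
d^3_{-1,1}: k∈[2..4] ⇒ +0.003264 -0.180022 +0.930847 = +0.754089;  D = -0.520439-0.545705i
d^3_{0,1}: k∈[1..3] ⇒ +0.000293 -0.036360 +0.501357 = +0.465290;  D = -0.127373+0.447516i
d^3_{1,1}: k∈[0..2] ⇒ +0.000013 -0.004352 +0.135016 = +0.130677;  D = +0.126468-0.032901i
d^3_{2,1}: k∈[0..1] ⇒ -0.000267 +0.022128 = +0.021861;  D = -0.015472-0.015444i
d^3_{3,1}: single k=0 term ⇒ +0.002107;  D = -0.000527+0.002040i
Y_3^{m'}(θ=2.4275,φ=4.8609) and Σ D·Y over m':
  (-0.0259+0.0832i)·(-0.0505-0.1058i)  (-0.4241+0.0993i)·(+0.3168-0.0970i)  (-0.5204-0.5457i)·(+0.0581+0.3884i)  (-0.1274+0.4475i)·(+0.0408+0.0000i)  (+0.1265-0.0329i)·(-0.0581+0.3884i)  (-0.0155-0.0154i)·(+0.3168+0.0970i)  (-0.0005+0.0020i)·(+0.0505-0.1058i)
Y_3^1(R⁻¹ n̂) = +0.064114-0.099686i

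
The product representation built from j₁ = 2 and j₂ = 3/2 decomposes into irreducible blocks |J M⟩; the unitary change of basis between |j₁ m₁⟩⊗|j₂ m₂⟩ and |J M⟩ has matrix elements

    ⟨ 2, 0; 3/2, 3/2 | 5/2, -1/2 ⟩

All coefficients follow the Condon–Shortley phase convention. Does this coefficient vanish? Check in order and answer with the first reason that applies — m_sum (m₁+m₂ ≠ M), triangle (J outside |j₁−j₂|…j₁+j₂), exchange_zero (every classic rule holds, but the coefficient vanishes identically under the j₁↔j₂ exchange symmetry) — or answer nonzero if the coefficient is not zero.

m_sum

m-sum: m₁+m₂ = 0+3/2 = 3/2, M = -1/2  ✗ ⇒ coefficient is 0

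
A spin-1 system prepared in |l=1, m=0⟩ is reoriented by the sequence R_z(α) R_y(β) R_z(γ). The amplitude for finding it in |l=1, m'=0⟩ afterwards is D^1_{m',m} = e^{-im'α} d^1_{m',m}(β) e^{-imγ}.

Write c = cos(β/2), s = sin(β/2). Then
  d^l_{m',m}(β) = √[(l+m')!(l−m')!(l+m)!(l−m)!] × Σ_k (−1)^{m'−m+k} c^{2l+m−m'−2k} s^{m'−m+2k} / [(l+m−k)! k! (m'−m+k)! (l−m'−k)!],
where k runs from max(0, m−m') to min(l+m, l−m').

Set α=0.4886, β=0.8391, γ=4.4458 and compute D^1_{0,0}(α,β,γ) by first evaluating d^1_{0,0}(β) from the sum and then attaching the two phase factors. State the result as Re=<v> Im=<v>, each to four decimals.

D^1_{0,0}(0.4886,0.8391,4.4458) = e^{-i·0·0.4886}·d^1_{0,0}(0.8391)·e^{-i·0·4.4458}. Compute d first:
Half-angle: c=0.913272, s=0.407350. N=√(1·1·1·1)=1.000000
Admissible k: 0..1 (factorial args all ≥0)
  k=0: (−1)^0·1.0000/(1)·0.9133^2·0.4073^0 = +0.834066
  k=1: (−1)^1·1.0000/(1)·0.9133^0·0.4073^2 = -0.165934
d^1_{0,0}(0.8391) = +0.834066 -0.165934 = +0.668133
Attach z-rotation phases: D = e^{-i(0)(0.4886)}·(+0.668133)·e^{-i(0)(4.4458)} = +0.668133+0.000000i

Re=0.6681 Im=0.0000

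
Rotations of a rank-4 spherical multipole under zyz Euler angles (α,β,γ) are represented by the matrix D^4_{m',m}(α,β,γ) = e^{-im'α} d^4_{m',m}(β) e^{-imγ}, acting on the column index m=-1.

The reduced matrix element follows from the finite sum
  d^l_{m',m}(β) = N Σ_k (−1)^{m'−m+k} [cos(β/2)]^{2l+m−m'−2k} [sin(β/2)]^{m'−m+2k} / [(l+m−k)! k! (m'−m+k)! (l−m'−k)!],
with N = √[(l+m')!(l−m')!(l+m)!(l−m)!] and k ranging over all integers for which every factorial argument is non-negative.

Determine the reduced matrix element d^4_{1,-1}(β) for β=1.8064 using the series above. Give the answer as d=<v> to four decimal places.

d=-0.1251

d^4_{1,-1}(β=1.8064) via the finite sum:
c=cos(1.806400/2)=0.619100, s=sin(1.806400/2)=0.785312; N=√[120·6·6·120]=720.000000
Admissible k: 0..3 (factorial args all ≥0)
  k=0: (−1)^2·720.0000/(72)·0.6191^6·0.7853^2 = +0.347256
  k=1: (−1)^3·720.0000/(24)·0.6191^4·0.7853^4 = -1.676231
  k=2: (−1)^4·720.0000/(48)·0.6191^2·0.7853^6 = +1.348549
  k=3: (−1)^5·720.0000/(720)·0.6191^0·0.7853^8 = -0.144657
d^4_{1,-1}(1.8064) = +0.347256 -1.676231 +1.348549 -0.144657 = -0.125083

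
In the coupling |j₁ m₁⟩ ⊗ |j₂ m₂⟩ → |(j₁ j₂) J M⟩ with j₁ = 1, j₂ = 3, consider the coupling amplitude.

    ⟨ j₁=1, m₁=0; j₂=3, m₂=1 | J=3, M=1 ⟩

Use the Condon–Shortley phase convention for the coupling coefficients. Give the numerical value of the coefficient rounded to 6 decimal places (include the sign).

j₁+j₂−J=1  J+j₁−j₂=1  J−j₁+j₂=5  j₁+j₂+J+1=8
(j₁±m₁, j₂±m₂, J±M) = (1,1,4,2,4,2)
P² = 48
sum k=0..1:
  [0] +1/24 = 1/24
  [1] −1/12 = -1/12
S = -1/24
C² = P²·S² = 1/12 ; C = -0.288675

-0.288675  (= −√(1/12))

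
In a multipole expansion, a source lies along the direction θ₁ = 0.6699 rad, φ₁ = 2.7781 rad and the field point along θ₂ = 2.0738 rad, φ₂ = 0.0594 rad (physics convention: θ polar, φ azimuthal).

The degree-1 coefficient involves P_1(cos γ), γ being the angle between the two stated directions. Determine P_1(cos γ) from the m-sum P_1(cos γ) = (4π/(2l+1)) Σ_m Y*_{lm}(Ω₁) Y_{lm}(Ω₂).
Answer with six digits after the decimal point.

Expand P_1 via completeness: Σ_{m} conj(Y_{1,m}) at Ω₁ times Y_{1,m} at Ω₂ —
  term(m=-1) = (-0.059215, 0.026649)   from Y*(Ω₁)=(-0.200503, 0.076271), Y(Ω₂)=(0.302167, -0.017970)
  term(m=+0) = (-0.090212, 0.000000)   from Y*(Ω₁)=(0.383008, -0.000000), Y(Ω₂)=(-0.235535, 0.000000)
  term(m=+1) = (-0.059215, -0.026649)   from Y*(Ω₁)=(0.200503, 0.076271), Y(Ω₂)=(-0.302167, -0.017970)
Σ over m = (-0.208642, 0.000000); ×(4π/3) → (-0.873956, 0.000000). Real part: -0.873956

-0.873956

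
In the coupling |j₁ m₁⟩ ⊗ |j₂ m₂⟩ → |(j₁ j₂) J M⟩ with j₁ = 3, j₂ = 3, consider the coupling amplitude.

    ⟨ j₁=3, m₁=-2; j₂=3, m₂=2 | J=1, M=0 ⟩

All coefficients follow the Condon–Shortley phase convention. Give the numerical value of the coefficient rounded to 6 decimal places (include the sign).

+√(1/7) ≈ +0.377964

triangle: 5!*1!*1!/8! = 120/40320
(j±m)!: 1!*5!*5!*1!*1!*1! = 14400
prefactor² = (2J+1)*Δ*N² = 900/7
  k=4: +1/(4!*1!*1!*1!*0!*0!) = 1/24
  k=5: −1/(5!*0!*0!*0!*1!*1!) = -1/120
Σ = 1/30  ⇒  CG² = 900/7*(1/30)² = 1/7
CG = +√(1/7) = +0.377964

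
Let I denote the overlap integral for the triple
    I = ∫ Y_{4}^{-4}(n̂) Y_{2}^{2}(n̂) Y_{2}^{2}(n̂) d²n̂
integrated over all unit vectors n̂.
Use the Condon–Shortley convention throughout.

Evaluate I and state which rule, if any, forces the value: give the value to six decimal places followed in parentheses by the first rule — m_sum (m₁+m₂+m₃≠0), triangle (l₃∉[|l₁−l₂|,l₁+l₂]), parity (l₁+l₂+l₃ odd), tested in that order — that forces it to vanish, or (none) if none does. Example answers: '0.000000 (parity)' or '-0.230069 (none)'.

Checks pass: Σm=0; 8 even; l₃=2∈[2,6].
(2·4+1)(2·2+1)(2·2+1) = 225
Δ: 4! 4! 0! / 9! → 1/630
sum: t=2:+1/16 = 1/16
3j²(4 2 2; 0 0 0) = Δ·Π!·Σ² = 2/35  (sign +1)
sum: t=4:+1/576 = 1/576
3j²(4 2 2; -4 2 2) = Δ·Π!·Σ² = 1/9  (sign +1)
combine: 4πI² = 225·2/35·1/9 = 10/7
take √, sign +1: I = 0.33716777
No selection rule forces the value: the integral is nonzero (none).

0.337168 (none)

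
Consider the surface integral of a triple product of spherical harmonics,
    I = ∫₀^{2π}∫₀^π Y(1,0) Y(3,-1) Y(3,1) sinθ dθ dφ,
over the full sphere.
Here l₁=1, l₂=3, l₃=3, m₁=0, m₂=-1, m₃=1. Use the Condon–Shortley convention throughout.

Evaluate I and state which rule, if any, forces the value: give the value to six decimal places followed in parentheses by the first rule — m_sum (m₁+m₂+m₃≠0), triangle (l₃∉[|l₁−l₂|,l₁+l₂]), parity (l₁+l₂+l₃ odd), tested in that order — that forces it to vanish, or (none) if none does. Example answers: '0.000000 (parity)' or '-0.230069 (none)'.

l₁+l₂+l₃=7 is odd: 3j(l;000)=0 ⇒ I=0

0.000000 (parity)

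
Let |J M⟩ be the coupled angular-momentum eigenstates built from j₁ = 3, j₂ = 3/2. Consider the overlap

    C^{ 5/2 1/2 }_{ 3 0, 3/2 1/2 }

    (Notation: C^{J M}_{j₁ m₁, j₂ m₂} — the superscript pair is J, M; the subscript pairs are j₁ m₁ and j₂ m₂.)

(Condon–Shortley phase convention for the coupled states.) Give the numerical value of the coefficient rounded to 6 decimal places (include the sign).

-0.414039

j₁+j₂−J=2  J+j₁−j₂=4  J−j₁+j₂=1  j₁+j₂+J+1=8
(j₁±m₁, j₂±m₂, J±M) = (3,3,2,1,3,2)
P² = 216/35
sum k=1..2:
  [1] −1/4 = -1/4
  [2] +1/12 = 1/12
S = -1/6
C² = P²·S² = 6/35 ; C = -0.414039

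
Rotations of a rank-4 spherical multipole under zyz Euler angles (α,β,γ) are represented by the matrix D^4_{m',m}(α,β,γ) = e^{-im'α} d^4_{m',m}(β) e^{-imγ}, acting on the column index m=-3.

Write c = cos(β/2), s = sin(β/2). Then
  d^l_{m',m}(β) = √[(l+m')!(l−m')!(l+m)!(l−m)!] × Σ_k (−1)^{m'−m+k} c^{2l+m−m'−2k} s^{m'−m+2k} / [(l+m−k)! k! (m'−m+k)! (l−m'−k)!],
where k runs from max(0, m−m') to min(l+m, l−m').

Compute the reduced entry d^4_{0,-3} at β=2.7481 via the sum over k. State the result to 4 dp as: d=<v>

d=0.0770

d^4_{0,-3}(β=2.7481) via the finite sum:
c=cos(2.748100/2)=0.195479, s=sin(2.748100/2)=0.980708; N=√[24·24·1·5040]=1703.830978
The bounds max(0,m−m')=0 and min(l+m,l−m')=1 give 2 terms
  k=0: (−1)^3·1703.8310/(144)·0.1955^5·0.9807^3 = -0.003186
  k=1: (−1)^4·1703.8310/(144)·0.1955^3·0.9807^5 = +0.080180
d^4_{0,-3}(2.7481) = -0.003186 +0.080180 = +0.076994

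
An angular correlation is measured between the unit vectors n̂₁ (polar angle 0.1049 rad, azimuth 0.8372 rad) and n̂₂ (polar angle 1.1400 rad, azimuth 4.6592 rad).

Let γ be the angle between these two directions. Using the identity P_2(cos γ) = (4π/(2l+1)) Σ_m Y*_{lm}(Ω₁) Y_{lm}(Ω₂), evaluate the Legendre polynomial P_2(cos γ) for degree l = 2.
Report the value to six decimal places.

Summing Y*_{l m}(θ₁,φ₁)·Y_{l m}(θ₂,φ₂) over m ∈ [−2, 2]; prefactor 4π/(2·2+1) = 2.513274:
  m=-2: Y*=-0.00044 + 0.00421j  Y=-0.31711 - 0.03386j  product 0.00028 - 0.00132j
  m=-1: Y*=0.05386 + 0.05975j  Y=-0.01558 + 0.29272j  product -0.01833 + 0.01484j
  m=+0: Y*=0.62041 + 0.00000j  Y=-0.15039 + 0.00000j  product -0.09331 + 0.00000j
  m=+1: Y*=-0.05386 + 0.05975j  Y=0.01558 + 0.29272j  product -0.01833 - 0.01484j
  m=+2: Y*=-0.00044 - 0.00421j  Y=-0.31711 + 0.03386j  product 0.00028 + 0.00132j
Total Σ_m = -0.12940 - 0.00000j. Multiply by 2.513274: -0.32523 - 0.00000j. P_2(cos γ) = -0.325226

-0.325226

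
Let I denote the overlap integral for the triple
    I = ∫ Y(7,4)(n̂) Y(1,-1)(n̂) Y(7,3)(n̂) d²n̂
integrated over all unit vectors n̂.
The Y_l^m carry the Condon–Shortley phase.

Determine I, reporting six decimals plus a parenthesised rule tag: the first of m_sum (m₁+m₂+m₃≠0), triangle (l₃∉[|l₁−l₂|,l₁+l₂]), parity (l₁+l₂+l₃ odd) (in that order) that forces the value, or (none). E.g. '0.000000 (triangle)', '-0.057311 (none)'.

0.000000 (m_sum)

m-sum = 4 − 1 + 3 = 6 ≠ 0 ⇒ I = 0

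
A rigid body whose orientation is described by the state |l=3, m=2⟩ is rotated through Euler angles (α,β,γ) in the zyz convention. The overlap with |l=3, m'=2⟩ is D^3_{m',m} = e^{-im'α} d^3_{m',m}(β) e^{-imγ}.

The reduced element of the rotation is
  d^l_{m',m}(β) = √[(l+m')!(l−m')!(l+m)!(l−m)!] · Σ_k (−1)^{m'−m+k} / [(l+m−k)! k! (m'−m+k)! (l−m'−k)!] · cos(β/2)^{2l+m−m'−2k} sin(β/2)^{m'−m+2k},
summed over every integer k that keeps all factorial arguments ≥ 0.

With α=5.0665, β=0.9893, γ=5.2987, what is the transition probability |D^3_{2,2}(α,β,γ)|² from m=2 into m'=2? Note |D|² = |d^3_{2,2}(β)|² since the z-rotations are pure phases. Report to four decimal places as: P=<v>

P=0.0447

D^3_{2,2}(5.0665,0.9893,5.2987) = e^{-i·2·5.0665}·d^3_{2,2}(0.9893)·e^{-i·2·5.2987}. Compute d first:
c=cos(0.989300/2)=0.880135, s=sin(0.989300/2)=0.474724; N=√[120·1·120·1]=120.000000
k: max(0,(2)−(2))=0 … min(3+(2),3−(2))=1
  k=0: (−1)^0·120.0000/(120)·0.8801^6·0.4747^0 = +0.464831
  k=1: (−1)^1·120.0000/(24)·0.8801^4·0.4747^2 = -0.676159
d^3_{2,2}(0.9893) = +0.464831 -0.676159 = -0.211327
|D^3_{2,2}|² = |d^3_{2,2}(β)|² = (-0.211327)² = 0.044659 (the z-rotation phases have unit modulus)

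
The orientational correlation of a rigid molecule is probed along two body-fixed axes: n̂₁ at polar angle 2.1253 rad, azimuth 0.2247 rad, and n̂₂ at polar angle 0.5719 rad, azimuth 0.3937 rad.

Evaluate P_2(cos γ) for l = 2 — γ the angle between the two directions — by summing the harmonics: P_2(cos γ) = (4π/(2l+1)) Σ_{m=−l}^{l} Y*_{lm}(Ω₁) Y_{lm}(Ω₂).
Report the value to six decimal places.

Expand P_2 via completeness: Σ_{m} conj(Y_{2,m}) at Ω₁ times Y_{2,m} at Ω₂ —
  m=-2: (+0.251468+0.121287i) × (+0.079850-0.080170i) = +0.029803-0.010476i  (running Σ = +0.029803-0.010476i)
  m=-1: (-0.337121-0.077052i) × (+0.324694-0.134874i) = -0.119854+0.020450i  (running Σ = -0.090050+0.009975i)
  m=0: (-0.053088-0.000000i) × (+0.353620+0.000000i) = -0.018773-0.000000i  (running Σ = -0.108823+0.009975i)
  m=1: (+0.337121-0.077052i) × (-0.324694-0.134874i) = -0.119854-0.020450i  (running Σ = -0.228677-0.010476i)
  m=2: (+0.251468-0.121287i) × (+0.079850+0.080170i) = +0.029803+0.010476i  (running Σ = -0.198874+0.000000i)
Σ over m = -0.198874+0.000000i; ×(4π/5) → -0.499824+0.000000i. Real part: -0.499824

-0.499824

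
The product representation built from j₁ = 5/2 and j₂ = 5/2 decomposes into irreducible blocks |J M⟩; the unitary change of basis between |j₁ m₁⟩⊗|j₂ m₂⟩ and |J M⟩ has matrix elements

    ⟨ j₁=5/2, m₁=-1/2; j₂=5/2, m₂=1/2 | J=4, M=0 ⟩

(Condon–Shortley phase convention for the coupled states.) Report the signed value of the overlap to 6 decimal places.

-0.377964  (= −√(1/7))

triangle: 1!×4!×4!/10! = 576/3628800
(j±m)!: 2!×3!×3!×2!×4!×4! = 82944
prefactor² = (2J+1)×Δ×N² = 20736/175
  k=0: +1/(0!×1!×3!×3!×1!×1!) = 1/36
  k=1: −1/(1!×0!×2!×2!×2!×2!) = -1/16
Σ = -5/144  ⇒  CG² = 20736/175×(-5/144)² = 1/7
CG = −√(1/7) = -0.377964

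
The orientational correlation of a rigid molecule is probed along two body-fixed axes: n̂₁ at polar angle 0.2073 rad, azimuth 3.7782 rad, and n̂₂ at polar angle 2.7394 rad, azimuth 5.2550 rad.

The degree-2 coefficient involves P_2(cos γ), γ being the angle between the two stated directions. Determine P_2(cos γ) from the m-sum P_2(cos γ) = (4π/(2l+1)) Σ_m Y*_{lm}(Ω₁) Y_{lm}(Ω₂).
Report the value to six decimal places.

Summing Y*_{l m}(θ₁,φ₁)·Y_{l m}(θ₂,φ₂) over m ∈ [−2, 2]; prefactor 4π/(2·2+1) = 2.513274:
  m=-2: Y*=(0.004798, 0.015644)  Y=(-0.027623, 0.052345)  product (-0.000951, -0.000181)
  m=-1: Y*=(-0.125121, -0.092500)  Y=(-0.143693, -0.238303)  product (-0.004064, 0.043108)
  m=+0: Y*=(0.590702, -0.000000)  Y=(0.485807, 0.000000)  product (0.286967, 0.000000)
  m=+1: Y*=(0.125121, -0.092500)  Y=(0.143693, -0.238303)  product (-0.004064, -0.043108)
  m=+2: Y*=(0.004798, -0.015644)  Y=(-0.027623, -0.052345)  product (-0.000951, 0.000181)
Total Σ_m = (0.276937, -0.000000). Multiply by 2.513274: (0.696018, -0.000000). P_2(cos γ) = 0.696018

0.696018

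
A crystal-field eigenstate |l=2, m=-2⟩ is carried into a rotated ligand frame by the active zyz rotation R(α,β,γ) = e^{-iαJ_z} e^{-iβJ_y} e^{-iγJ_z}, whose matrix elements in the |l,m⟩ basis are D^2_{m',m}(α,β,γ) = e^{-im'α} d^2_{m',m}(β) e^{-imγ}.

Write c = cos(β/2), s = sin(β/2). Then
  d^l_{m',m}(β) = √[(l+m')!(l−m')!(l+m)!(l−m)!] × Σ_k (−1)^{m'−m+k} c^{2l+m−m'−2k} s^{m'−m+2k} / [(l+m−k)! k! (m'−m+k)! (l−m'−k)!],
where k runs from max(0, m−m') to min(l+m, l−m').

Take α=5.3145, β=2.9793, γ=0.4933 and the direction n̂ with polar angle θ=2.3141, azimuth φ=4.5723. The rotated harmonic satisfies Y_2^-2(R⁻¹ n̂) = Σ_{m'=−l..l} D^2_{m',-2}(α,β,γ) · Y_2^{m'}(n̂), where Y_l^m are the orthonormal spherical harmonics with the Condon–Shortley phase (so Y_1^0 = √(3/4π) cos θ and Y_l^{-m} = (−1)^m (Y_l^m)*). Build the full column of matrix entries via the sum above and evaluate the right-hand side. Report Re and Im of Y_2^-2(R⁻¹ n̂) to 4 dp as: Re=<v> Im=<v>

Re=0.1226 Im=-0.1116

Need the full column D^2_{m',-2} for m'=−2..2 at α=5.3145, β=2.9793, γ=0.4933.
cos(β/2)=0.081057, sin(β/2)=0.996709
d^2_{-2,-2}: single k=0 term ⇒ +0.000043;  D = +0.000025-0.000035i
d^2_{-1,-2}: single k=0 term ⇒ -0.001062;  D = -0.001061-0.000019i
d^2_{0,-2}: single k=0 term ⇒ +0.015988;  D = +0.008818+0.013337i
d^2_{1,-2}: single k=0 term ⇒ -0.160520;  D = +0.060209-0.148800i
d^2_{2,-2}: single k=0 term ⇒ +0.986903;  D = -0.963625+0.213081i
Y_2^{m'}(θ=2.3141,φ=4.5723) and Σ D·Y over m':
  (+0.0000-0.0000i)·(-0.2012-0.0579i)  (-0.0011-0.0000i)·(+0.0537-0.3811i)  (+0.0088+0.0133i)·(+0.1179+0.0000i)  (+0.0602-0.1488i)·(-0.0537-0.3811i)  (-0.9636+0.2131i)·(-0.2012+0.0579i)
Y_2^-2(R⁻¹ n̂) = +0.122577-0.111636i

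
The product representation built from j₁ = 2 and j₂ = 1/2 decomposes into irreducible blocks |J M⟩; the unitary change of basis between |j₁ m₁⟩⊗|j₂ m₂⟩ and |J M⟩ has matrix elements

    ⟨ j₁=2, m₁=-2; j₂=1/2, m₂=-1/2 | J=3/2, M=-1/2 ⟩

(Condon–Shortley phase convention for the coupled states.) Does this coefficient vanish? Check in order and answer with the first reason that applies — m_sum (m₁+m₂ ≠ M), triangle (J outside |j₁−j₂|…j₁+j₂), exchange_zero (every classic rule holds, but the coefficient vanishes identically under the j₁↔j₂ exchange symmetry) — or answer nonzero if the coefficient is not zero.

m_sum

m-sum: m₁+m₂ = -2+(-1/2) = -5/2, M = -1/2  ✗ ⇒ coefficient is 0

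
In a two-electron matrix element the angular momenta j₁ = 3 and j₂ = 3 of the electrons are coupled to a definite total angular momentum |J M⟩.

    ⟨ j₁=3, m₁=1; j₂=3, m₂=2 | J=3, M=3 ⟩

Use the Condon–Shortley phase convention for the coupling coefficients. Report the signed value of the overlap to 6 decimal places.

+0.577350

triangle: 3!·3!·3!/10! = 216/3628800
(j±m)!: 4!·2!·5!·1!·6!·0! = 4147200
prefactor² = (2J+1)·Δ·N² = 1728
  k=2: +1/(2!·1!·0!·3!·3!·0!) = 1/72
Σ = 1/72  ⇒  CG² = 1728·(1/72)² = 1/3
CG = +√(1/3) = +0.577350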